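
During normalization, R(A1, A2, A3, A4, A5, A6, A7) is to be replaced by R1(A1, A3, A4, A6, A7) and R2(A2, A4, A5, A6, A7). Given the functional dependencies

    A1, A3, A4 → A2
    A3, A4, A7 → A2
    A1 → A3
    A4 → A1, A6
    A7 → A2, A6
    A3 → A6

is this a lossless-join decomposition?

Common attributes: R1 ∩ R2 = {A4, A6, A7}.
Closure of {A4, A6, A7}: A4 → A1, A6 applies, adding A1; A7 → A2, A6 applies, adding A2; A1 → A3 applies, adding A3. So (A4, A6, A7)⁺ = {A1, A2, A3, A4, A6, A7}.
This closure contains every attribute of R1, so R1 ∩ R2 → R1. The join is lossless.

Yes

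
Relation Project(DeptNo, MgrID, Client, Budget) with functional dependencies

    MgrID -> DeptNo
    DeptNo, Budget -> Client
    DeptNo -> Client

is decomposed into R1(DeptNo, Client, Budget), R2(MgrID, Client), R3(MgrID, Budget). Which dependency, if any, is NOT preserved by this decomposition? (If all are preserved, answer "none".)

Check MgrID → DeptNo: no single fragment contains all of {DeptNo, MgrID}, and the restricted closure of {MgrID} across the fragments never reaches {DeptNo}.
DeptNo, Budget → Client is preserved.
DeptNo → Client is preserved.

MgrID -> DeptNo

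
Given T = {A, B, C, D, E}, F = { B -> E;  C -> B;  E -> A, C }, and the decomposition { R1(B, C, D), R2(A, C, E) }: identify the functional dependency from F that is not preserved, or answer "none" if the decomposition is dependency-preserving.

B → E: restricted closure across fragments reaches E.
C → B lies within R1.
E → A, C lies within R2.
Every dependency is enforceable on the fragments, so the decomposition is dependency-preserving.

none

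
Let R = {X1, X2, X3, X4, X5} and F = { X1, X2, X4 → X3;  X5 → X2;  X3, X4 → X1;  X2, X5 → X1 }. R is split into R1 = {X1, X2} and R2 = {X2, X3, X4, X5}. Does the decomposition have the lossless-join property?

Common attributes: R1 ∩ R2 = {X2}.
No dependency enlarges {X2}, so (X2)⁺ = {X2}.
The closure contains neither all of R1 = {X1, X2} nor all of R2 = {X2, X3, X4, X5}, so the common attributes are not a superkey of either fragment. The join is lossy.

No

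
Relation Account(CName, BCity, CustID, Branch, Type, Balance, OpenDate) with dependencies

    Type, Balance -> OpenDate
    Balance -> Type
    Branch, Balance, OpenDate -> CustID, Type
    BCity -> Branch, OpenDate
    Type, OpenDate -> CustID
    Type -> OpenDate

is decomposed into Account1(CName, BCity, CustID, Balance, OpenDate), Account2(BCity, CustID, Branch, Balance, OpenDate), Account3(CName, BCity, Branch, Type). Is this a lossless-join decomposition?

Chase test. Columns are CName, BCity, CustID, Branch, Type, Balance, OpenDate; row i has aⱼ where attribute j ∈ Accounti, else bᵢⱼ.
Initial tableau (one row per fragment):
  row 1: a1 a2 a3 b14 b15 a6 a7
  row 2: b21 a2 a3 a4 b25 a6 a7
  row 3: a1 a2 b33 a4 a5 b36 b37
Rows 1 and 2 agree on Balance; apply Balance→Type and equate their Type entries.
Rows 1 and 2 agree on BCity; apply BCity→Branch, OpenDate and equate their Branch, OpenDate entries.
Rows 1 and 3 agree on BCity; apply BCity→Branch, OpenDate and equate their Branch, OpenDate entries.
No row becomes fully distinguished — the join is lossy.

No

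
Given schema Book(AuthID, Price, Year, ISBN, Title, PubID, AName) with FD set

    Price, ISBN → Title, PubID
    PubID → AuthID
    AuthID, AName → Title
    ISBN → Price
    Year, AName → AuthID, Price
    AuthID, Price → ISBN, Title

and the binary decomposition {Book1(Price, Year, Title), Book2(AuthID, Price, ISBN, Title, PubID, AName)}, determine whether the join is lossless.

No

Common attributes: Book1 ∩ Book2 = {Price, Title}.
No dependency enlarges {Price, Title}, so (Price, Title)⁺ = {Price, Title}.
The closure contains neither all of Book1 = {Price, Year, Title} nor all of Book2 = {AuthID, Price, ISBN, Title, PubID, AName}, so the common attributes are not a superkey of either fragment. The join is lossy.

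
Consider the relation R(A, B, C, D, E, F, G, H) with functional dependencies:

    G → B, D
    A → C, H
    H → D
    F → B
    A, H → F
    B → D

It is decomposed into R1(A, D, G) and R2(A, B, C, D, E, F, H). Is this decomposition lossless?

Common attributes: R1 ∩ R2 = {A, D}.
Closure of {A, D}: A → C, H applies, adding C, H; A, H → F applies, adding F; F → B applies, adding B. So (A, D)⁺ = {A, B, C, D, F, H}.
The closure contains neither all of R1 = {A, D, G} nor all of R2 = {A, B, C, D, E, F, H}, so the common attributes are not a superkey of either fragment. The join is lossy.

No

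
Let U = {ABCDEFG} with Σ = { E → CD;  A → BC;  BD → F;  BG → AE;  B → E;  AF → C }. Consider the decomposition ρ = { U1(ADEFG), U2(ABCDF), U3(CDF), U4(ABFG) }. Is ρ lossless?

Yes

Chase test. Columns are ABCDEFG; row i has aⱼ where attribute j ∈ Ui, else bᵢⱼ.
Initial tableau (one row per fragment):
  row 1: a1 b12 b13 a4 a5 a6 a7
  row 2: a1 a2 a3 a4 b25 a6 b27
  row 3: b31 b32 a3 a4 b35 a6 b37
  row 4: a1 a2 b43 b44 b45 a6 a7
Rows 1 and 2 agree on A; apply A→BC and equate their BC entries.
Rows 1 and 4 agree on A; apply A→BC and equate their BC entries.
Rows 1 and 4 agree on BG; apply BG→AE and equate their AE entries.
Rows 1 and 2 agree on B; apply B→E and equate their E entries.
Rows 1 and 4 agree on E; apply E→CD and equate their CD entries.
Row 1 is now all distinguished symbols — the join is lossless.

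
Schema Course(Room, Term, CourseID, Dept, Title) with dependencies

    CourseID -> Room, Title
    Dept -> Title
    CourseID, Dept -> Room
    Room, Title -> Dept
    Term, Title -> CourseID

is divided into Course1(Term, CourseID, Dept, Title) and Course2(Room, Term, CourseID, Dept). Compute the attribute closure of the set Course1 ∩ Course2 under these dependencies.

Room, Term, CourseID, Dept, Title

Course1 ∩ Course2 = {Term, CourseID, Dept}.
CourseID → Room, Title applies, adding Room, Title
Closure: {Room, Term, CourseID, Dept, Title}.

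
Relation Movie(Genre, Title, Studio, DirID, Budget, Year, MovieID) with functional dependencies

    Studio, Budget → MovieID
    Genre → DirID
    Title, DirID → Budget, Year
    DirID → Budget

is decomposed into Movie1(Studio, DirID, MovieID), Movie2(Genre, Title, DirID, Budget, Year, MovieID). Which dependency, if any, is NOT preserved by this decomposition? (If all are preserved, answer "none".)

Check Studio, Budget → MovieID: no single fragment contains all of {Studio, Budget, MovieID}, and the restricted closure of {Studio, Budget} across the fragments never reaches {MovieID}.
Genre → DirID is preserved.
Title, DirID → Budget, Year is preserved.
DirID → Budget is preserved.

Studio, Budget → MovieID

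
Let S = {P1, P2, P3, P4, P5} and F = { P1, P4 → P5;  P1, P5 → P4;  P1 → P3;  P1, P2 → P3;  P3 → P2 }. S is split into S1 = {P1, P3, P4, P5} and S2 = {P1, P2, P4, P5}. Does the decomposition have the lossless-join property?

Common attributes: S1 ∩ S2 = {P1, P4, P5}.
Closure of {P1, P4, P5}: P1 → P3 applies, adding P3; P3 → P2 applies, adding P2. So (P1, P4, P5)⁺ = {P1, P2, P3, P4, P5}.
This closure contains every attribute of S1, so S1 ∩ S2 → S1. The join is lossless.

Yes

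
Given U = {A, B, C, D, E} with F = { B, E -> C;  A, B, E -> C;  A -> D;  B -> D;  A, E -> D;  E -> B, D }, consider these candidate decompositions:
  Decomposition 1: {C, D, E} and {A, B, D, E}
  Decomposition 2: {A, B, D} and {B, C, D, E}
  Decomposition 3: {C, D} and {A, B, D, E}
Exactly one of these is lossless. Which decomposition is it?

Decomposition 1: common = {D, E}, closure = {B, C, D, E} → lossless.
Decomposition 2: common = {B, D}, closure = {B, D} → lossy.
Decomposition 3: common = {D}, closure = {D} → lossy.

Decomposition 1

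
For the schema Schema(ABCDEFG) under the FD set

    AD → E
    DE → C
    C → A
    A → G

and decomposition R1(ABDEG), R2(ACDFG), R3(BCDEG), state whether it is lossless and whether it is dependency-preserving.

lossy but dependency-preserving

Lossless test (chase): Rows 1 and 2 agree on AD; apply AD→E and equate their E entries. Rows 1 and 2 agree on DE; apply DE→C and equate their C entries. Rows 1 and 3 agree on C; apply C→A and equate their A entries. No row becomes fully distinguished — the join is lossy.
Dependency preservation: every FD's attributes lie within a single fragment, so each can be enforced locally — preserved.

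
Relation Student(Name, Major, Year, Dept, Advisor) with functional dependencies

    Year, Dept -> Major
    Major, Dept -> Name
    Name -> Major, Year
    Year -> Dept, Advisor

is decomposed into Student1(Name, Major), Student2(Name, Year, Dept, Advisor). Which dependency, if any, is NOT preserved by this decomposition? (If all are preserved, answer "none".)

Major, Dept -> Name

Check Major, Dept → Name: no single fragment contains all of {Name, Major, Dept}, and the restricted closure of {Major, Dept} across the fragments never reaches {Name}.
Year, Dept → Major is preserved.
Name → Major, Year is preserved.
Year → Dept, Advisor is preserved.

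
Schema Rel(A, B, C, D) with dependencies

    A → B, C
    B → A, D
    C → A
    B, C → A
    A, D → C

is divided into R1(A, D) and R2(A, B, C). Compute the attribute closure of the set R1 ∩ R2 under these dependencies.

R1 ∩ R2 = {A}.
A → B, C applies, adding B, C
B → A, D applies, adding D
Closure: {A, B, C, D}.

A, B, C, D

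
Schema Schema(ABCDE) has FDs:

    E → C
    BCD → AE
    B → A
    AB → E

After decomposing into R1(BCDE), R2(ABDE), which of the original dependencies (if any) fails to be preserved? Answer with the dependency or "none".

none

E → C lies within R1.
BCD → AE: restricted closure across fragments reaches AE.
B → A lies within R2.
AB → E lies within R2.
Every dependency is enforceable on the fragments, so the decomposition is dependency-preserving.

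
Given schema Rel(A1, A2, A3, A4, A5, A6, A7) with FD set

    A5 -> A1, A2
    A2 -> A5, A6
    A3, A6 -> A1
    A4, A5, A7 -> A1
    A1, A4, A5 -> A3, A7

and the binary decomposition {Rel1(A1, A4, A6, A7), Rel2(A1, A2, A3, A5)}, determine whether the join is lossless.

Common attributes: Rel1 ∩ Rel2 = {A1}.
No dependency enlarges {A1}, so (A1)⁺ = {A1}.
The closure contains neither all of Rel1 = {A1, A4, A6, A7} nor all of Rel2 = {A1, A2, A3, A5}, so the common attributes are not a superkey of either fragment. The join is lossy.

No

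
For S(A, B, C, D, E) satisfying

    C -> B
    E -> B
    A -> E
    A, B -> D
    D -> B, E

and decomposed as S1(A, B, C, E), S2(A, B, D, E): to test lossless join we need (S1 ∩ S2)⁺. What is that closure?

A, B, D, E

S1 ∩ S2 = {A, B, E}.
A, B → D applies, adding D
Closure: {A, B, D, E}.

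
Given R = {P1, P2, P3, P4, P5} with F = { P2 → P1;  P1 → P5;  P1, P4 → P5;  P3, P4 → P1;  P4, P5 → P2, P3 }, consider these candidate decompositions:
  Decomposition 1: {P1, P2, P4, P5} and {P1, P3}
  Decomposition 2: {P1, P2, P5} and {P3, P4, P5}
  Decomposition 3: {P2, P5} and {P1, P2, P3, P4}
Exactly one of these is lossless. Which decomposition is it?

Decomposition 3

Decomposition 1: common = {P1}, closure = {P1, P5} → lossy.
Decomposition 2: common = {P5}, closure = {P5} → lossy.
Decomposition 3: common = {P2}, closure = {P1, P2, P5} → lossless.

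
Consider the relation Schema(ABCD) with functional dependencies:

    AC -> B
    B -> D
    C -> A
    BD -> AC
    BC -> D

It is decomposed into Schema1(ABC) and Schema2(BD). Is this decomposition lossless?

Common attributes: Schema1 ∩ Schema2 = {B}.
Closure of {B}: B → D applies, adding D; BD → AC applies, adding AC. So (B)⁺ = {ABCD}.
This closure contains every attribute of Schema1, so Schema1 ∩ Schema2 → Schema1. The join is lossless.

Yes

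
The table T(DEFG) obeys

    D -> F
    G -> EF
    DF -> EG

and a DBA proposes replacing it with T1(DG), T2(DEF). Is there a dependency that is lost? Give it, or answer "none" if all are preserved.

G -> EF

Check G → EF: no single fragment contains all of {EFG}, and the restricted closure of {G} across the fragments never reaches {EF}.
D → F is preserved.
DF → EG is preserved.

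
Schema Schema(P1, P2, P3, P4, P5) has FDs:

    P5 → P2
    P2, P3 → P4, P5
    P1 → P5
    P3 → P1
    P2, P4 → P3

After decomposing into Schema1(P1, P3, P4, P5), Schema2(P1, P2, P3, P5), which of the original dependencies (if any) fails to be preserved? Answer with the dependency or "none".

Check P2, P4 → P3: no single fragment contains all of {P2, P3, P4}, and the restricted closure of {P2, P4} across the fragments never reaches {P3}.
P5 → P2 is preserved.
P2, P3 → P4, P5 is preserved.
P1 → P5 is preserved.
P3 → P1 is preserved.

P2, P4 → P3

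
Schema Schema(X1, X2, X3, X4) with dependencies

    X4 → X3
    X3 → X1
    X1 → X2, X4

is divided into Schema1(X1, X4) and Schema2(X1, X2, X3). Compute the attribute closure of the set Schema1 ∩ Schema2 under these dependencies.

X1, X2, X3, X4

Schema1 ∩ Schema2 = {X1}.
X1 → X2, X4 applies, adding X2, X4
X4 → X3 applies, adding X3
Closure: {X1, X2, X3, X4}.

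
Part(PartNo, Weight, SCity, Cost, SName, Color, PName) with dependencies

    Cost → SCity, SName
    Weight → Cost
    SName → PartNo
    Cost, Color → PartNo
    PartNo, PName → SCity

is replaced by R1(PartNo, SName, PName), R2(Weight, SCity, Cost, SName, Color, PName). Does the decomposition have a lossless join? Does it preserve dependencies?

lossless but not dependency-preserving

Lossless test: (SName, PName)⁺ = {PartNo, SCity, SName, PName}, which contains all of one fragment — lossless.
Dependency preservation: the restricted closure of {PartNo, PName} across the fragments never reaches {SCity}, so PartNo, PName → SCity cannot be enforced without a join — not preserved.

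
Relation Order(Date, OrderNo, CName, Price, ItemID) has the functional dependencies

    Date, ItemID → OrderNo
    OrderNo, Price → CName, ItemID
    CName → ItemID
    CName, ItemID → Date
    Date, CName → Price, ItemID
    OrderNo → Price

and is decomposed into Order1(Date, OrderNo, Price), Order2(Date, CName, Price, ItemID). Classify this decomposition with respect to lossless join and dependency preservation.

lossy and not dependency-preserving

Lossless test: (Date, Price)⁺ = {Date, Price}, which is a superkey of neither fragment — lossy.
Dependency preservation: the restricted closure of {Date, ItemID} across the fragments never reaches {OrderNo}, so Date, ItemID → OrderNo cannot be enforced without a join — not preserved.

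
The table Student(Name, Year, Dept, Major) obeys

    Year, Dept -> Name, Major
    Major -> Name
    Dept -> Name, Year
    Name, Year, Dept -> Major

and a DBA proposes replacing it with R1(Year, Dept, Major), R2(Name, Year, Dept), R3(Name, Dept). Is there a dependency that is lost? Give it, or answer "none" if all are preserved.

Check Major → Name: no single fragment contains all of {Name, Major}, and the restricted closure of {Major} across the fragments never reaches {Name}.
Year, Dept → Name, Major is preserved.
Dept → Name, Year is preserved.
Name, Year, Dept → Major is preserved.

Major -> Name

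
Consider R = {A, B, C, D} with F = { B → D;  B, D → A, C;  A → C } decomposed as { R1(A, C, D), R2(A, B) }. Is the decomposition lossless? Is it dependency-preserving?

Lossless test: (A)⁺ = {A, C}, which is a superkey of neither fragment — lossy.
Dependency preservation: the restricted closure of {B} across the fragments never reaches {D}, so B → D cannot be enforced without a join — not preserved.

lossy and not dependency-preserving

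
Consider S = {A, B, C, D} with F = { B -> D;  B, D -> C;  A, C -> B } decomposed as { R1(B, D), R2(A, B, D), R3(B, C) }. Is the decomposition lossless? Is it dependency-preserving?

Lossless test (chase): Rows 1 and 3 agree on B; apply B→D and equate their D entries. Rows 1 and 2 agree on B, D; apply B, D→C and equate their C entries. Rows 1 and 3 agree on B, D; apply B, D→C and equate their C entries. Row 2 is now all distinguished symbols — the join is lossless.
Dependency preservation: the restricted closure of {A, C} across the fragments never reaches {B}, so A, C → B cannot be enforced without a join — not preserved.

lossless but not dependency-preserving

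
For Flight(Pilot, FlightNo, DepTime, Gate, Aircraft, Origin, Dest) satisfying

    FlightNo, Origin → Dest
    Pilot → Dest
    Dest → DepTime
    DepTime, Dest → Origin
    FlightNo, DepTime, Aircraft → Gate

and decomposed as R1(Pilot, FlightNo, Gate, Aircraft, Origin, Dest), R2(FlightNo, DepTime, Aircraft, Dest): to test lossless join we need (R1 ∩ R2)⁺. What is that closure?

R1 ∩ R2 = {FlightNo, Aircraft, Dest}.
Dest → DepTime applies, adding DepTime
DepTime, Dest → Origin applies, adding Origin
FlightNo, DepTime, Aircraft → Gate applies, adding Gate
Closure: {FlightNo, DepTime, Gate, Aircraft, Origin, Dest}.

FlightNo, DepTime, Gate, Aircraft, Origin, Dest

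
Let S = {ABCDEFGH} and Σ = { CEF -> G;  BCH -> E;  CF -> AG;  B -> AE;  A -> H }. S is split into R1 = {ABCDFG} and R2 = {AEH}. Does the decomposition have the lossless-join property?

Common attributes: R1 ∩ R2 = {A}.
Closure of {A}: A → H applies, adding H. So (A)⁺ = {AH}.
The closure contains neither all of R1 = {ABCDFG} nor all of R2 = {AEH}, so the common attributes are not a superkey of either fragment. The join is lossy.

No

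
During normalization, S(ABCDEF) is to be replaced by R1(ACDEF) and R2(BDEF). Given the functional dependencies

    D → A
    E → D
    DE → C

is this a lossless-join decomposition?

Common attributes: R1 ∩ R2 = {DEF}.
Closure of {DEF}: D → A applies, adding A; DE → C applies, adding C. So (DEF)⁺ = {ACDEF}.
This closure contains every attribute of R1, so R1 ∩ R2 → R1. The join is lossless.

Yes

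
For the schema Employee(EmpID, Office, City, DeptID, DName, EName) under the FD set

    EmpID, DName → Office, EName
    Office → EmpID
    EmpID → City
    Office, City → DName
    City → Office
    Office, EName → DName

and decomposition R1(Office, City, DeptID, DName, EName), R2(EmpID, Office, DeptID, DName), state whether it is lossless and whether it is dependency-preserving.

lossless and dependency-preserving

Lossless test: (Office, DeptID, DName)⁺ = {EmpID, Office, City, DeptID, DName, EName}, which contains all of one fragment — lossless.
Dependency preservation: EmpID, DName → Office, EName; EmpID → City are not contained in any single fragment, but the restricted closure of each left-hand side across the fragments still reaches the right-hand side; the remaining FDs each lie inside some fragment. All dependencies are preserved.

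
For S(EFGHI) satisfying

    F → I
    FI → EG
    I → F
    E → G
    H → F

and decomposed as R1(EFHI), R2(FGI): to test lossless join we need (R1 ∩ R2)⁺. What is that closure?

EFGI

R1 ∩ R2 = {FI}.
FI → EG applies, adding EG
Closure: {EFGI}.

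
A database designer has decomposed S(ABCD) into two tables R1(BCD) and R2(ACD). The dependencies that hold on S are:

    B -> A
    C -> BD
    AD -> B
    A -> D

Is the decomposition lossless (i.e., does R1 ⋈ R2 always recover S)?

Common attributes: R1 ∩ R2 = {CD}.
Closure of {CD}: C → BD applies, adding B; B → A applies, adding A. So (CD)⁺ = {ABCD}.
This closure contains every attribute of R1, so R1 ∩ R2 → R1. The join is lossless.

Yes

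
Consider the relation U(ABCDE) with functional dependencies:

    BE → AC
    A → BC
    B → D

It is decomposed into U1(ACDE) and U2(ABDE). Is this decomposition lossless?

Yes

Common attributes: U1 ∩ U2 = {ADE}.
Closure of {ADE}: A → BC applies, adding BC. So (ADE)⁺ = {ABCDE}.
This closure contains every attribute of U1, so U1 ∩ U2 → U1. The join is lossless.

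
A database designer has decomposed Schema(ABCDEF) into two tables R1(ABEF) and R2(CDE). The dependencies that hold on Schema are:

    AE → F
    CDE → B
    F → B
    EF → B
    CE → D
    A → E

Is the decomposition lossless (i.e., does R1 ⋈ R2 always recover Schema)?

No

Common attributes: R1 ∩ R2 = {E}.
No dependency enlarges {E}, so (E)⁺ = {E}.
The closure contains neither all of R1 = {ABEF} nor all of R2 = {CDE}, so the common attributes are not a superkey of either fragment. The join is lossy.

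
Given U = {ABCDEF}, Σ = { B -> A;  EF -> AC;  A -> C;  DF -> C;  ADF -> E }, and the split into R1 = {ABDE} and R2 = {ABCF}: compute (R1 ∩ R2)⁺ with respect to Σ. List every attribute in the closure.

R1 ∩ R2 = {AB}.
A → C applies, adding C
Closure: {ABC}.

ABC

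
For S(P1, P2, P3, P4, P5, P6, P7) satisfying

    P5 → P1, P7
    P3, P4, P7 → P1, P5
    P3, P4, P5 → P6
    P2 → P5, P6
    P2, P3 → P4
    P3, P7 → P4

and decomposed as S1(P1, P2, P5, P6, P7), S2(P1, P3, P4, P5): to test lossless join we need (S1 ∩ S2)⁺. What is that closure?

S1 ∩ S2 = {P1, P5}.
P5 → P1, P7 applies, adding P7
Closure: {P1, P5, P7}.

P1, P5, P7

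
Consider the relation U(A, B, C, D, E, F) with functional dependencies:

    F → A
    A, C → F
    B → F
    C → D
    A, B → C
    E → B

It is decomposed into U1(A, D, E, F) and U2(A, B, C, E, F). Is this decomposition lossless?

Yes

Common attributes: U1 ∩ U2 = {A, E, F}.
Closure of {A, E, F}: E → B applies, adding B; A, B → C applies, adding C; C → D applies, adding D. So (A, E, F)⁺ = {A, B, C, D, E, F}.
This closure contains every attribute of U1, so U1 ∩ U2 → U1. The join is lossless.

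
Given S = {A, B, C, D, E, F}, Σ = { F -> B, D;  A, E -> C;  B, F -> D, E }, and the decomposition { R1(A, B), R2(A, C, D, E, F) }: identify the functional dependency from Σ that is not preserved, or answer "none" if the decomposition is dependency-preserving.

Check F → B, D: no single fragment contains all of {B, D, F}, and the restricted closure of {F} across the fragments never reaches {B, D}.
A, E → C is preserved.
B, F → D, E is preserved.

F -> B, D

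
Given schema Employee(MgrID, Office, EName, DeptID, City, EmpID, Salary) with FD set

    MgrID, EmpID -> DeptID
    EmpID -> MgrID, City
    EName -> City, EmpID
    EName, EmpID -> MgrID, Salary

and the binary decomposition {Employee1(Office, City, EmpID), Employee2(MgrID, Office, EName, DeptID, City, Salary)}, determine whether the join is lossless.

No

Common attributes: Employee1 ∩ Employee2 = {Office, City}.
No dependency enlarges {Office, City}, so (Office, City)⁺ = {Office, City}.
The closure contains neither all of Employee1 = {Office, City, EmpID} nor all of Employee2 = {MgrID, Office, EName, DeptID, City, Salary}, so the common attributes are not a superkey of either fragment. The join is lossy.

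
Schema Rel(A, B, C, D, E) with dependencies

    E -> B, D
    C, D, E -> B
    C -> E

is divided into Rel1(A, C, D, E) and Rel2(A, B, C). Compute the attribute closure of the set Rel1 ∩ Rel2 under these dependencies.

Rel1 ∩ Rel2 = {A, C}.
C → E applies, adding E
E → B, D applies, adding B, D
Closure: {A, B, C, D, E}.

A, B, C, D, E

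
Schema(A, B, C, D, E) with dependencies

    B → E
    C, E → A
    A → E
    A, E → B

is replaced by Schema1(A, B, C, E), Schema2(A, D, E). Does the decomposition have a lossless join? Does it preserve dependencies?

lossy but dependency-preserving

Lossless test: (A, E)⁺ = {A, B, E}, which is a superkey of neither fragment — lossy.
Dependency preservation: every FD's attributes lie within a single fragment, so each can be enforced locally — preserved.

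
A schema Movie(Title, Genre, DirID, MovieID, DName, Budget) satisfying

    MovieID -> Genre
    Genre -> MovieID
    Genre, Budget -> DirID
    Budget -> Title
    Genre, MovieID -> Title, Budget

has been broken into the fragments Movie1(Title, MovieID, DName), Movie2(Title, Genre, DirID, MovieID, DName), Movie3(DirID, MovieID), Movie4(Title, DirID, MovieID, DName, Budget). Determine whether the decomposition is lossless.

Yes

Chase test. Columns are Title, Genre, DirID, MovieID, DName, Budget; row i has aⱼ where attribute j ∈ Moviei, else bᵢⱼ.
Initial tableau (one row per fragment):
  row 1: a1 b12 b13 a4 a5 b16
  row 2: a1 a2 a3 a4 a5 b26
  row 3: b31 b32 a3 a4 b35 b36
  row 4: a1 b42 a3 a4 a5 a6
Rows 1 and 2 agree on MovieID; apply MovieID→Genre and equate their Genre entries.
Rows 1 and 3 agree on MovieID; apply MovieID→Genre and equate their Genre entries.
Rows 1 and 4 agree on MovieID; apply MovieID→Genre and equate their Genre entries.
Rows 1 and 2 agree on Genre, MovieID; apply Genre, MovieID→Title, Budget and equate their Title, Budget entries.
Rows 1 and 3 agree on Genre, MovieID; apply Genre, MovieID→Title, Budget and equate their Title, Budget entries.
Rows 1 and 4 agree on Genre, MovieID; apply Genre, MovieID→Title, Budget and equate their Title, Budget entries.
Rows 1 and 2 agree on Genre, Budget; apply Genre, Budget→DirID and equate their DirID entries.
Row 1 is now all distinguished symbols — the join is lossless.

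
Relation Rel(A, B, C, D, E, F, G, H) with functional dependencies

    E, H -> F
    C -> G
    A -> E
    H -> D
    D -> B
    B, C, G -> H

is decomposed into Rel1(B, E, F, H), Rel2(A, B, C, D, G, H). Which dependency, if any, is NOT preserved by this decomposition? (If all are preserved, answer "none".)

A -> E

Check A → E: no single fragment contains all of {A, E}, and the restricted closure of {A} across the fragments never reaches {E}.
E, H → F is preserved.
C → G is preserved.
H → D is preserved.
D → B is preserved.
B, C, G → H is preserved.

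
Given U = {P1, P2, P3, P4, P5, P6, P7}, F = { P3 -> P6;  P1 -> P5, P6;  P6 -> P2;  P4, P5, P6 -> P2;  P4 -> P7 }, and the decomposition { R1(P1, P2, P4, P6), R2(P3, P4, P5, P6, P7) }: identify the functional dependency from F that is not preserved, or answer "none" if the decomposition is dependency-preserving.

Check P1 → P5, P6: no single fragment contains all of {P1, P5, P6}, and the restricted closure of {P1} across the fragments never reaches {P5, P6}.
P3 → P6 is preserved.
P6 → P2 is preserved.
P4, P5, P6 → P2 is preserved.
P4 → P7 is preserved.

P1 -> P5, P6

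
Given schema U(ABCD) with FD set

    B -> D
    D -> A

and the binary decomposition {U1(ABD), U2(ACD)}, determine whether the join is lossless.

No

Common attributes: U1 ∩ U2 = {AD}.
No dependency enlarges {AD}, so (AD)⁺ = {AD}.
The closure contains neither all of U1 = {ABD} nor all of U2 = {ACD}, so the common attributes are not a superkey of either fragment. The join is lossy.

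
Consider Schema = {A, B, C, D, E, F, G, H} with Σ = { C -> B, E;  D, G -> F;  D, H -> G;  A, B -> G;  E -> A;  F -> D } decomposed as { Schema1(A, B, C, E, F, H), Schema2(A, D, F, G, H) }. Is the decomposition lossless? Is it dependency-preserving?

Lossless test: (A, F, H)⁺ = {A, D, F, G, H}, which contains all of one fragment — lossless.
Dependency preservation: the restricted closure of {A, B} across the fragments never reaches {G}, so A, B → G cannot be enforced without a join — not preserved.

lossless but not dependency-preserving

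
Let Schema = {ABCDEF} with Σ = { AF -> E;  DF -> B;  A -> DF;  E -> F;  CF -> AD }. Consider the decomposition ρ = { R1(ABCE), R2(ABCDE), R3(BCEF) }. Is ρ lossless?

Yes

Chase test. Columns are ABCDEF; row i has aⱼ where attribute j ∈ Ri, else bᵢⱼ.
Initial tableau (one row per fragment):
  row 1: a1 a2 a3 b14 a5 b16
  row 2: a1 a2 a3 a4 a5 b26
  row 3: b31 a2 a3 b34 a5 a6
Rows 1 and 2 agree on A; apply A→DF and equate their DF entries.
Rows 1 and 3 agree on E; apply E→F and equate their F entries.
Rows 1 and 3 agree on CF; apply CF→AD and equate their AD entries.
Row 1 is now all distinguished symbols — the join is lossless.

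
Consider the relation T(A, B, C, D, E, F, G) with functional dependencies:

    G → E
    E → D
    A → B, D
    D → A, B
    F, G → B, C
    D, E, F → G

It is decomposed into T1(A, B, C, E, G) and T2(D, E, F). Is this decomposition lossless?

Common attributes: T1 ∩ T2 = {E}.
Closure of {E}: E → D applies, adding D; D → A, B applies, adding A, B. So (E)⁺ = {A, B, D, E}.
The closure contains neither all of T1 = {A, B, C, E, G} nor all of T2 = {D, E, F}, so the common attributes are not a superkey of either fragment. The join is lossy.

No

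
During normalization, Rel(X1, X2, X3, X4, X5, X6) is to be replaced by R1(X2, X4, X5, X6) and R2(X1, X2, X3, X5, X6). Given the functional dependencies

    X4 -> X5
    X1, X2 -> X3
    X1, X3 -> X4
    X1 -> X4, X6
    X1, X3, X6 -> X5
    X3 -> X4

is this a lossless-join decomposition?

No

Common attributes: R1 ∩ R2 = {X2, X5, X6}.
No dependency enlarges {X2, X5, X6}, so (X2, X5, X6)⁺ = {X2, X5, X6}.
The closure contains neither all of R1 = {X2, X4, X5, X6} nor all of R2 = {X1, X2, X3, X5, X6}, so the common attributes are not a superkey of either fragment. The join is lossy.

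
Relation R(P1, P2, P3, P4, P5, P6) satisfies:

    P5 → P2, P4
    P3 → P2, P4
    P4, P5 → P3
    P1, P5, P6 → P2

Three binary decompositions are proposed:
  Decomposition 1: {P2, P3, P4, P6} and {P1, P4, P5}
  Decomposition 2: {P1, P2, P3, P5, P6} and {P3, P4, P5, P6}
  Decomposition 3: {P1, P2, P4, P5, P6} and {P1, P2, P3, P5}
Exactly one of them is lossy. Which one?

Decomposition 1: common = {P4}, closure = {P4} → lossy.
Decomposition 2: common = {P3, P5, P6}, closure = {P2, P3, P4, P5, P6} → lossless.
Decomposition 3: common = {P1, P2, P5}, closure = {P1, P2, P3, P4, P5} → lossless.

Decomposition 1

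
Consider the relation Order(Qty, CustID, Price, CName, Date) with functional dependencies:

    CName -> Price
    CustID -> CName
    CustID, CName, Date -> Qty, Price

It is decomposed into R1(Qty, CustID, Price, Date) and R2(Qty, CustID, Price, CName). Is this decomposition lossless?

Yes

Common attributes: R1 ∩ R2 = {Qty, CustID, Price}.
Closure of {Qty, CustID, Price}: CustID → CName applies, adding CName. So (Qty, CustID, Price)⁺ = {Qty, CustID, Price, CName}.
This closure contains every attribute of R2, so R1 ∩ R2 → R2. The join is lossless.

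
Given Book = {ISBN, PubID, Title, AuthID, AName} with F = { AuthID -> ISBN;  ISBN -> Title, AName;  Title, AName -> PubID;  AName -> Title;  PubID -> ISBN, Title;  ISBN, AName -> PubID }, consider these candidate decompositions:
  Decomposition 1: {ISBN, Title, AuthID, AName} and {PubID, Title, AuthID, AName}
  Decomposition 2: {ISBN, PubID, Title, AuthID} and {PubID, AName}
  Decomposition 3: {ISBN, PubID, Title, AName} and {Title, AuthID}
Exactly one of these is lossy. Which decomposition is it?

Decomposition 3

Decomposition 1: common = {Title, AuthID, AName}, closure = {ISBN, PubID, Title, AuthID, AName} → lossless.
Decomposition 2: common = {PubID}, closure = {ISBN, PubID, Title, AName} → lossless.
Decomposition 3: common = {Title}, closure = {Title} → lossy.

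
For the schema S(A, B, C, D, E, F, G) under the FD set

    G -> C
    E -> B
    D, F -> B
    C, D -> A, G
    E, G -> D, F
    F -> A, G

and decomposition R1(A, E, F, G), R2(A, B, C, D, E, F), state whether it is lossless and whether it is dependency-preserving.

lossless but not dependency-preserving

Lossless test: (A, E, F)⁺ = {A, B, C, D, E, F, G}, which contains all of one fragment — lossless.
Dependency preservation: the restricted closure of {G} across the fragments never reaches {C}, so G → C cannot be enforced without a join — not preserved.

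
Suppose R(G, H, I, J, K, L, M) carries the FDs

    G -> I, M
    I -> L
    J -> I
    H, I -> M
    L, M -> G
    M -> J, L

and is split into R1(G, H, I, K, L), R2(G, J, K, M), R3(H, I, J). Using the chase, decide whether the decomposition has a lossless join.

Chase test. Columns are G, H, I, J, K, L, M; row i has aⱼ where attribute j ∈ Ri, else bᵢⱼ.
Initial tableau (one row per fragment):
  row 1: a1 a2 a3 b14 a5 a6 b17
  row 2: a1 b22 b23 a4 a5 b26 a7
  row 3: b31 a2 a3 a4 b35 b36 b37
Rows 1 and 2 agree on G; apply G→I, M and equate their I, M entries.
Rows 1 and 2 agree on I; apply I→L and equate their L entries.
Rows 1 and 3 agree on I; apply I→L and equate their L entries.
Rows 1 and 3 agree on H, I; apply H, I→M and equate their M entries.
Rows 1 and 3 agree on L, M; apply L, M→G and equate their G entries.
Rows 1 and 2 agree on M; apply M→J, L and equate their J, L entries.
Row 1 is now all distinguished symbols — the join is lossless.

Yes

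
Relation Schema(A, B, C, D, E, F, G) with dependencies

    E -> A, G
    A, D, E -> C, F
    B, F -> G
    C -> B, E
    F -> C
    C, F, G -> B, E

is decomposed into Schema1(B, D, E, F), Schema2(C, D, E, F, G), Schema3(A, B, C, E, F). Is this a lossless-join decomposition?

Chase test. Columns are A, B, C, D, E, F, G; row i has aⱼ where attribute j ∈ Schemai, else bᵢⱼ.
Initial tableau (one row per fragment):
  row 1: b11 a2 b13 a4 a5 a6 b17
  row 2: b21 b22 a3 a4 a5 a6 a7
  row 3: a1 a2 a3 b34 a5 a6 b37
Rows 1 and 2 agree on E; apply E→A, G and equate their A, G entries.
Rows 1 and 3 agree on E; apply E→A, G and equate their A, G entries.
Rows 1 and 2 agree on A, D, E; apply A, D, E→C, F and equate their C, F entries.
Rows 1 and 2 agree on C; apply C→B, E and equate their B, E entries.
Row 1 is now all distinguished symbols — the join is lossless.

Yes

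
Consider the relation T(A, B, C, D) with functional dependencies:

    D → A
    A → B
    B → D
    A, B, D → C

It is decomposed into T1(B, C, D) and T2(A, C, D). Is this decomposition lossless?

Yes

Common attributes: T1 ∩ T2 = {C, D}.
Closure of {C, D}: D → A applies, adding A; A → B applies, adding B. So (C, D)⁺ = {A, B, C, D}.
This closure contains every attribute of T1, so T1 ∩ T2 → T1. The join is lossless.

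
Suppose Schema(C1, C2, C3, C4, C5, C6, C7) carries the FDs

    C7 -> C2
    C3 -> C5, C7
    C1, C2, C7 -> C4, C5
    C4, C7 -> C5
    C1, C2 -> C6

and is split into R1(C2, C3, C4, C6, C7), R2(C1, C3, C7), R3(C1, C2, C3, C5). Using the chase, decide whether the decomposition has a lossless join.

No

Chase test. Columns are C1, C2, C3, C4, C5, C6, C7; row i has aⱼ where attribute j ∈ Ri, else bᵢⱼ.
Initial tableau (one row per fragment):
  row 1: b11 a2 a3 a4 b15 a6 a7
  row 2: a1 b22 a3 b24 b25 b26 a7
  row 3: a1 a2 a3 b34 a5 b36 b37
Rows 1 and 2 agree on C7; apply C7→C2 and equate their C2 entries.
Rows 1 and 2 agree on C3; apply C3→C5, C7 and equate their C5, C7 entries.
Rows 1 and 3 agree on C3; apply C3→C5, C7 and equate their C5, C7 entries.
Rows 2 and 3 agree on C1, C2, C7; apply C1, C2, C7→C4, C5 and equate their C4, C5 entries.
Rows 2 and 3 agree on C1, C2; apply C1, C2→C6 and equate their C6 entries.
No row becomes fully distinguished — the join is lossy.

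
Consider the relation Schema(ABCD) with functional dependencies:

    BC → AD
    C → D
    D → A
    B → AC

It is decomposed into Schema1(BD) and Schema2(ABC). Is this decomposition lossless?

Yes

Common attributes: Schema1 ∩ Schema2 = {B}.
Closure of {B}: B → AC applies, adding AC; BC → AD applies, adding D. So (B)⁺ = {ABCD}.
This closure contains every attribute of Schema1, so Schema1 ∩ Schema2 → Schema1. The join is lossless.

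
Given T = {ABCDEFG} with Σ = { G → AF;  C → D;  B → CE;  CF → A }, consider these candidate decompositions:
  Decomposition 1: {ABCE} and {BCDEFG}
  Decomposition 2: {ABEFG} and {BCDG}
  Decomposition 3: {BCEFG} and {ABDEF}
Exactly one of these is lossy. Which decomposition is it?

Decomposition 1

Decomposition 1: common = {BCE}, closure = {BCDE} → lossy.
Decomposition 2: common = {BG}, closure = {ABCDEFG} → lossless.
Decomposition 3: common = {BEF}, closure = {ABCDEF} → lossless.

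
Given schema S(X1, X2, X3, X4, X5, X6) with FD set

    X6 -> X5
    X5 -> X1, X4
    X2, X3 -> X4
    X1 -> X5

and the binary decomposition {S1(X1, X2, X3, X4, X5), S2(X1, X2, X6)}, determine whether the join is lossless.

No

Common attributes: S1 ∩ S2 = {X1, X2}.
Closure of {X1, X2}: X1 → X5 applies, adding X5; X5 → X1, X4 applies, adding X4. So (X1, X2)⁺ = {X1, X2, X4, X5}.
The closure contains neither all of S1 = {X1, X2, X3, X4, X5} nor all of S2 = {X1, X2, X6}, so the common attributes are not a superkey of either fragment. The join is lossy.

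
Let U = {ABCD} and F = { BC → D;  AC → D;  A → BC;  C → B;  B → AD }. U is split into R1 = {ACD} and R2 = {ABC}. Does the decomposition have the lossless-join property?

Common attributes: R1 ∩ R2 = {AC}.
Closure of {AC}: AC → D applies, adding D; A → BC applies, adding B. So (AC)⁺ = {ABCD}.
This closure contains every attribute of R1, so R1 ∩ R2 → R1. The join is lossless.

Yes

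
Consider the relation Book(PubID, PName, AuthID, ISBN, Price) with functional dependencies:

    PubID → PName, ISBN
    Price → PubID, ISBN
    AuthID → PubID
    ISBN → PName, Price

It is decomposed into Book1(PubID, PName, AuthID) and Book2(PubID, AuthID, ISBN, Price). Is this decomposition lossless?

Common attributes: Book1 ∩ Book2 = {PubID, AuthID}.
Closure of {PubID, AuthID}: PubID → PName, ISBN applies, adding PName, ISBN; ISBN → PName, Price applies, adding Price. So (PubID, AuthID)⁺ = {PubID, PName, AuthID, ISBN, Price}.
This closure contains every attribute of Book1, so Book1 ∩ Book2 → Book1. The join is lossless.

Yes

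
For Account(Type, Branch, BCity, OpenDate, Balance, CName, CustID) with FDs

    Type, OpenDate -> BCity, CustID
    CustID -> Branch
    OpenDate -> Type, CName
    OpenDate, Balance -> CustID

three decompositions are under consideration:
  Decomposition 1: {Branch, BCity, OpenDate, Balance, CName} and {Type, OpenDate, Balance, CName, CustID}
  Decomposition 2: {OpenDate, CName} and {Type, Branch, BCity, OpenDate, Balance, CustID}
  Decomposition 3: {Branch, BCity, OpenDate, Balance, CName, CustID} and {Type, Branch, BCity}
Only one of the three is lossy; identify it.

Decomposition 3

Decomposition 1: common = {OpenDate, Balance, CName}, closure = {Type, Branch, BCity, OpenDate, Balance, CName, CustID} → lossless.
Decomposition 2: common = {OpenDate}, closure = {Type, Branch, BCity, OpenDate, CName, CustID} → lossless.
Decomposition 3: common = {Branch, BCity}, closure = {Branch, BCity} → lossy.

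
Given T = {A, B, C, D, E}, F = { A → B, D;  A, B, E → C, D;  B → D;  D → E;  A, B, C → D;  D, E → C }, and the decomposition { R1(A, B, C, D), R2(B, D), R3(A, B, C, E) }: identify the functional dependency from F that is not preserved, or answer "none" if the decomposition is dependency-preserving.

Check D → E: no single fragment contains all of {D, E}, and the restricted closure of {D} across the fragments never reaches {E}.
A → B, D is preserved.
A, B, E → C, D is preserved.
B → D is preserved.
A, B, C → D is preserved.
D, E → C is preserved.

D → E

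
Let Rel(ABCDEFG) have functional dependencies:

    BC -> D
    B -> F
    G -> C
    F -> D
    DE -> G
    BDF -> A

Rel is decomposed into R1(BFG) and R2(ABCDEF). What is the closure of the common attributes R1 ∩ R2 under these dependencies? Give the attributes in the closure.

R1 ∩ R2 = {BF}.
F → D applies, adding D
BDF → A applies, adding A
Closure: {ABDF}.

ABDF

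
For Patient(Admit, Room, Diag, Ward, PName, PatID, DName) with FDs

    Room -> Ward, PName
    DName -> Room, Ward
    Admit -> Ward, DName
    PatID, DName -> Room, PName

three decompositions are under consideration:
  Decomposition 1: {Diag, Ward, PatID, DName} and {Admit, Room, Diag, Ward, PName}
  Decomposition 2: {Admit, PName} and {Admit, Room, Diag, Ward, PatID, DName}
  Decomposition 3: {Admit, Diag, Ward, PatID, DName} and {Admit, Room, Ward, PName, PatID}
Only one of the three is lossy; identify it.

Decomposition 1: common = {Diag, Ward}, closure = {Diag, Ward} → lossy.
Decomposition 2: common = {Admit}, closure = {Admit, Room, Ward, PName, DName} → lossless.
Decomposition 3: common = {Admit, Ward, PatID}, closure = {Admit, Room, Ward, PName, PatID, DName} → lossless.

Decomposition 1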